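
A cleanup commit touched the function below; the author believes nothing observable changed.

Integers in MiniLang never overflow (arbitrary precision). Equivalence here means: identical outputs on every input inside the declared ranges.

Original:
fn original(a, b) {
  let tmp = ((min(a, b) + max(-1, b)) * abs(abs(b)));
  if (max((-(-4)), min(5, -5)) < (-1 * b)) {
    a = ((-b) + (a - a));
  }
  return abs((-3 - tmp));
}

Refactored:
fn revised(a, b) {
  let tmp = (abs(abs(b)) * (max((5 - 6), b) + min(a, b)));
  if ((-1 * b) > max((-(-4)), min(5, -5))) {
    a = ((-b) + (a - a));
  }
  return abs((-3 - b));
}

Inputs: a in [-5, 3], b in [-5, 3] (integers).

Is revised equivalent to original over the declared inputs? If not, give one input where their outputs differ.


Input a=-5, b=-5: 27 from original versus 2 from revised.
verdict: not equivalent; witness: a=-5, b=-5


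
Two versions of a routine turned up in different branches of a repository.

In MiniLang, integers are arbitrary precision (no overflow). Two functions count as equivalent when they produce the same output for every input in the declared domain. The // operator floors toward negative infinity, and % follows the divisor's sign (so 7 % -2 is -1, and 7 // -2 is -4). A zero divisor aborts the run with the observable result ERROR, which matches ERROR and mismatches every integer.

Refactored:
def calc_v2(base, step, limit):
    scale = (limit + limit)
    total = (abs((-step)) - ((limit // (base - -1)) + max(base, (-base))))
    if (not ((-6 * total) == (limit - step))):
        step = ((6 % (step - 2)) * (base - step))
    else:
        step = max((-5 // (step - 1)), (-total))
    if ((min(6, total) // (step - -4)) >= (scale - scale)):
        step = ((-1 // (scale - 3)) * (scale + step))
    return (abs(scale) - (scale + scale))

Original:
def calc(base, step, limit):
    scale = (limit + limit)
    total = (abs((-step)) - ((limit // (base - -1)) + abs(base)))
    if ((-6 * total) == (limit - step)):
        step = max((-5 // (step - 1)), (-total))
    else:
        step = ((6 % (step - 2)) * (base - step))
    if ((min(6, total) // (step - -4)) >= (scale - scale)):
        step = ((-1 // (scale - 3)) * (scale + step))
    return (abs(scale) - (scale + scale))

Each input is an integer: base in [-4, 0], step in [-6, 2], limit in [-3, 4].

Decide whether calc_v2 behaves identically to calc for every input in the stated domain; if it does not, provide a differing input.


Equivalent — the differences include min/max/abs usage differs; also boolean connective usage differs, yet no declared input distinguishes the two.
Tracing base=0, step=1, limit=3: calc: scale := 6 | total := -2 | ((-6 * total) == (limit - step)): false | step := 0 | ((min(6, total) // (step - -4)) >= (scale - scale)): false | result -6 | calc_v2: scale := 6 | total := -2 | (not ((-6 * total) == (limit - step))): true | step := 0 | ((min(6, total) // (step - -4)) >= (scale - scale)): false | result -6 — matching result -6.
Sweeping the whole domain (360 inputs) finds no disagreement.
verdict: equivalent


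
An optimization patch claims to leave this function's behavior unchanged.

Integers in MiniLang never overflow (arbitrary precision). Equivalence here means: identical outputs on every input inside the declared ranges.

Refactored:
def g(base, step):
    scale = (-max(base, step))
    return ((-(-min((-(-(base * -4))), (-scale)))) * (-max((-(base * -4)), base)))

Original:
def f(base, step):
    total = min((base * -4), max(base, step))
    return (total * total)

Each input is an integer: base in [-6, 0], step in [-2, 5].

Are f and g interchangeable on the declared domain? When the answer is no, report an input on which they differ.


These are not equivalent — on base=-6, step=-2 the outputs split (4 vs -12).
f: total becomes -2; next final value 4
g: scale becomes 2; next final value -12
verdict: not equivalent; witness: base=-6, step=-2


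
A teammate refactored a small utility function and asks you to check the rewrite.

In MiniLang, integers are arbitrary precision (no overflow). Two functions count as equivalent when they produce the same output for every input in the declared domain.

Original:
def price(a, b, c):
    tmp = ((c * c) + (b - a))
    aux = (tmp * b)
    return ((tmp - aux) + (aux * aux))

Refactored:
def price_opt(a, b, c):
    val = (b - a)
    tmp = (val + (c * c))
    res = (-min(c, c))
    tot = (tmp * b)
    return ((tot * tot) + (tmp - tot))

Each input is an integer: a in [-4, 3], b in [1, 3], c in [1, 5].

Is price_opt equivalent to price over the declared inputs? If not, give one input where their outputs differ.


Comparing the listings, the differences include: statement counts differ, and min/max/abs usage differs, and local variable names differ.
One worked example (a=0, b=1, c=3) — price: tmp := 10 | aux := 10 | result 100; price_opt: val := 1 | tmp := 10 | res := -3 | tot := 10 | result 100; agreement on 100.
Checked all 120 inputs in the declared domain: the outputs agree on every one.
verdict: equivalent


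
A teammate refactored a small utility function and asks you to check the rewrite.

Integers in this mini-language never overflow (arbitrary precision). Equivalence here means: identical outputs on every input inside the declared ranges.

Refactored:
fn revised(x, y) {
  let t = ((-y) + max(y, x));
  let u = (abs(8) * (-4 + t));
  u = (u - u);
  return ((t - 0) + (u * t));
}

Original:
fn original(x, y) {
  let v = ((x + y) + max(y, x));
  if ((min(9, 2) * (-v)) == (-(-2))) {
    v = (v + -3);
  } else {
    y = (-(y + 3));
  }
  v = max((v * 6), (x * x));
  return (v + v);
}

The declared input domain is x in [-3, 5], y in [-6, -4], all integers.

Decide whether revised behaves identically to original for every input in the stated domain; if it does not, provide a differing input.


Take x=-3, y=-6.
original: v := -12 | ((min(9, 2) * (-v)) == (-(-2))): false | y := 3 | v := 9 | result 18
revised: t := 3 | u := -8 | u := 0 | result 3
18 against 3: the behavior changed.
verdict: not equivalent; witness: x=-3, y=-6


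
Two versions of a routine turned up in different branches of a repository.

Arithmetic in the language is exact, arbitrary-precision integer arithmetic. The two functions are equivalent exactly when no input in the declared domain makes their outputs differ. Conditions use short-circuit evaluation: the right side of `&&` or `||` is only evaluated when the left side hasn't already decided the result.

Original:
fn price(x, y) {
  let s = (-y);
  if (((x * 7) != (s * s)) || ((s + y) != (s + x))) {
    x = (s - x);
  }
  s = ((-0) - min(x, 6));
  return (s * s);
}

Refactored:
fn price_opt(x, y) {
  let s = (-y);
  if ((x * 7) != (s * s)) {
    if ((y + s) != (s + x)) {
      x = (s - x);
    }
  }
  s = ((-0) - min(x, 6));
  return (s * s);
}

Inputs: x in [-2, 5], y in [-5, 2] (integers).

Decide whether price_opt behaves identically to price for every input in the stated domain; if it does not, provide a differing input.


Not equivalent: x=-2, y=-2 separates them (16 vs 4).
price: s=2, then (((x * 7) != (s * s)) || ((s + y) != (s + x))) is true, then x=4, then s=-4, then returns 16
price_opt: s=2, then ((x * 7) != (s * s)) is true, then ((y + s) != (s + x)) is false, then s=2, then returns 4
verdict: not equivalent; witness: x=-2, y=-2


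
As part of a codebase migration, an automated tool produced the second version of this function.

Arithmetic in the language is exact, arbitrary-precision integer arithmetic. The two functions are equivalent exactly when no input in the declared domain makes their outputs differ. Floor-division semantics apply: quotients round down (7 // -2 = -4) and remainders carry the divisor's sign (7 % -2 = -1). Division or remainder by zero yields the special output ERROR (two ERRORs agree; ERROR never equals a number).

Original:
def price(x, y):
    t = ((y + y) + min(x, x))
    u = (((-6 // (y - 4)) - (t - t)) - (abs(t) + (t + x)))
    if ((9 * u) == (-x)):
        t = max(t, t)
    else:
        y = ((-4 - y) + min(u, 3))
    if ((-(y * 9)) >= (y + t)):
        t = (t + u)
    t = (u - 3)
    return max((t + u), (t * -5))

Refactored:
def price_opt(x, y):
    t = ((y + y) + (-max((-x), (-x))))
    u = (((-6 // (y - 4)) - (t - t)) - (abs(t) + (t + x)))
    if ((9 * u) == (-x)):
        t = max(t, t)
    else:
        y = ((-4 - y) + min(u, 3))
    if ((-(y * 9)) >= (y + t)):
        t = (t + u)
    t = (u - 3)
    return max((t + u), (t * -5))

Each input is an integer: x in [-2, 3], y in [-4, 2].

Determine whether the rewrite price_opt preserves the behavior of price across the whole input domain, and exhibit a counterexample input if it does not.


The two versions differ — the changes include min/max/abs usage differs.
Spot check at x=2, y=0 — price: t becomes 2; next u becomes -5; next ((9 * u) == (-x)) evaluates to false; next y becomes -9; next ((-(y * 9)) >= (y + t)) evaluates to true; next t becomes -3; next t becomes -8; next final value 40. price_opt: t becomes 2; next u becomes -5; next ((9 * u) == (-x)) evaluates to false; next y becomes -9; next ((-(y * 9)) >= (y + t)) evaluates to true; next t becomes -3; next t becomes -8; next final value 40. Both give 40.
Across all 42 domain points the two functions coincide.
verdict: equivalent


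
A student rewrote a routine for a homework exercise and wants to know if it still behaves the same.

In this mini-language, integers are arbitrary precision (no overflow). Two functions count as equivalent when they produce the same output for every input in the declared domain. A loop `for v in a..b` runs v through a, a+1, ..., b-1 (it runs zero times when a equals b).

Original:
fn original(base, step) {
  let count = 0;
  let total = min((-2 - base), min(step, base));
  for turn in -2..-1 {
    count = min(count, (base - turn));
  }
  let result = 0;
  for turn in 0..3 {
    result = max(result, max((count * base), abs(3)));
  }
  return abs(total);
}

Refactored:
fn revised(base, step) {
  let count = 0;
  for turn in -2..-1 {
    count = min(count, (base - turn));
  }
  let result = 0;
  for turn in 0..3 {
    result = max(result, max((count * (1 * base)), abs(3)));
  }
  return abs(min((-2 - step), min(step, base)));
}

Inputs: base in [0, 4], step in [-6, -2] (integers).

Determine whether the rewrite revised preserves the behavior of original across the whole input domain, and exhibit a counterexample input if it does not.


Input base=1, step=-2: 3 from original versus 2 from revised.
verdict: not equivalent; witness: base=1, step=-2


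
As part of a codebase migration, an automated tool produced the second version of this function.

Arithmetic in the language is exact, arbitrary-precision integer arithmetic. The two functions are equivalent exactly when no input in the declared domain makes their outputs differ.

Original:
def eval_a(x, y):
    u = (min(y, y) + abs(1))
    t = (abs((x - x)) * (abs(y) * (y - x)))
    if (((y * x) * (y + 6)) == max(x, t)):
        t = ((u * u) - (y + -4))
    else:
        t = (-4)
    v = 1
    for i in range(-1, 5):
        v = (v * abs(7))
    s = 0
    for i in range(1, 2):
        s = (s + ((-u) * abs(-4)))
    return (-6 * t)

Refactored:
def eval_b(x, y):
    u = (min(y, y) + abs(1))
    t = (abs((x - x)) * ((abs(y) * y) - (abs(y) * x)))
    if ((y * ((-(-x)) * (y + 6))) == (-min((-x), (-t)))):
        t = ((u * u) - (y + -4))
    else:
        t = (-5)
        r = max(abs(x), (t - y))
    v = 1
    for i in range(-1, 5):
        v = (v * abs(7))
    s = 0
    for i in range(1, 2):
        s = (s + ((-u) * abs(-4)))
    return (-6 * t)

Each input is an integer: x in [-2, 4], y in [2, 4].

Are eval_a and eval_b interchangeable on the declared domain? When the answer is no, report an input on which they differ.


Consider the input x=-2, y=2.
eval_a: u becomes 3; next t becomes 0; next (((y * x) * (y + 6)) == max(x, t)) evaluates to false; next t becomes -4; next v becomes 1; next at i=-1:; next v becomes 7; next at i=0:; next v becomes 49; next at i=1:; next v becomes 343; next at i=2:; next v becomes 2401; next at i=3:; next v becomes 16807; next at i=4:; next v becomes 117649; next s becomes 0; next at i=1:; next s becomes -12; next final value 24
eval_b: u becomes 3; next t becomes 0; next ((y * ((-(-x)) * (y + 6))) == (-min((-x), (-t)))) evaluates to false; next t becomes -5; next r becomes 2; next v becomes 1; next at i=-1:; next v becomes 7; next at i=0:; next v becomes 49; next at i=1:; next v becomes 343; next at i=2:; next v becomes 2401; next at i=3:; next v becomes 16807; next at i=4:; next v becomes 117649; next s becomes 0; next at i=1:; next s becomes -12; next final value 30
24 and 30 differ, so these are not the same function on this domain.
verdict: not equivalent; witness: x=-2, y=2


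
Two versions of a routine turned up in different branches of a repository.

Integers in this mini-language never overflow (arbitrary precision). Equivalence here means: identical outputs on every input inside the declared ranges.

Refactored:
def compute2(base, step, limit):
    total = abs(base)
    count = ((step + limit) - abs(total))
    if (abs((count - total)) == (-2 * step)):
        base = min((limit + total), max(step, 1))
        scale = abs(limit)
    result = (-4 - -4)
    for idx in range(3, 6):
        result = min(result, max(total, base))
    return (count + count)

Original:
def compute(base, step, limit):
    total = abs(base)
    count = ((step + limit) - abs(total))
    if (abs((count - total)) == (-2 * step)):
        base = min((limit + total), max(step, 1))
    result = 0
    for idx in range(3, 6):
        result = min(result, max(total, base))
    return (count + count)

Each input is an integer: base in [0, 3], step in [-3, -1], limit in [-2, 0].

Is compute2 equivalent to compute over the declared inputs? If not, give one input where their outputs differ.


The two versions differ — the changes include statement counts differ, and local variable names differ, and arithmetic usage differs, and constant usage differs, and min/max/abs usage differs.
One worked example (base=0, step=-1, limit=-1) — compute: total=0, then count=-2, then (abs((count - total)) == (-2 * step)) is true, then base=-1, then result=0, then (idx=3), then result=0, then (idx=4), then result=0, then (idx=5), then result=0, then returns -4; compute2: total=0, then count=-2, then (abs((count - total)) == (-2 * step)) is true, then base=-1, then scale=1, then result=0, then (idx=3), then result=0, then (idx=4), then result=0, then (idx=5), then result=0, then returns -4; agreement on -4.
Sweeping the whole domain (36 inputs) finds no disagreement.
verdict: equivalent


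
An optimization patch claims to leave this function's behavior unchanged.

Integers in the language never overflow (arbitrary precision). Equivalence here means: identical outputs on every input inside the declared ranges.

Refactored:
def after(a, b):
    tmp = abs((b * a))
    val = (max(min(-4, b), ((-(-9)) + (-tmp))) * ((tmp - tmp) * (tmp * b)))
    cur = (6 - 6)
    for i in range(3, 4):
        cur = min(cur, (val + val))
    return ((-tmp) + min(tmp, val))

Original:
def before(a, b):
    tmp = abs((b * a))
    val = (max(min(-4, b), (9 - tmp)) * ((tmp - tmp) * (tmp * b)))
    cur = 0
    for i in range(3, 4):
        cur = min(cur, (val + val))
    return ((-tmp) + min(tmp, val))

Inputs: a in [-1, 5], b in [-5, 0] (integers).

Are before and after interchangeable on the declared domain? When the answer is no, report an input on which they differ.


Reading the diff, among the changes: arithmetic usage differs, plus constant usage differs.
One worked example (a=-1, b=-1) — before: tmp := 1 | val := 0 | cur := 0 | iter i=3: | cur := 0 | result -1; after: tmp := 1 | val := 0 | cur := 0 | iter i=3: | cur := 0 | result -1; agreement on -1.
Sweeping the whole domain (42 inputs) finds no disagreement.
verdict: equivalent


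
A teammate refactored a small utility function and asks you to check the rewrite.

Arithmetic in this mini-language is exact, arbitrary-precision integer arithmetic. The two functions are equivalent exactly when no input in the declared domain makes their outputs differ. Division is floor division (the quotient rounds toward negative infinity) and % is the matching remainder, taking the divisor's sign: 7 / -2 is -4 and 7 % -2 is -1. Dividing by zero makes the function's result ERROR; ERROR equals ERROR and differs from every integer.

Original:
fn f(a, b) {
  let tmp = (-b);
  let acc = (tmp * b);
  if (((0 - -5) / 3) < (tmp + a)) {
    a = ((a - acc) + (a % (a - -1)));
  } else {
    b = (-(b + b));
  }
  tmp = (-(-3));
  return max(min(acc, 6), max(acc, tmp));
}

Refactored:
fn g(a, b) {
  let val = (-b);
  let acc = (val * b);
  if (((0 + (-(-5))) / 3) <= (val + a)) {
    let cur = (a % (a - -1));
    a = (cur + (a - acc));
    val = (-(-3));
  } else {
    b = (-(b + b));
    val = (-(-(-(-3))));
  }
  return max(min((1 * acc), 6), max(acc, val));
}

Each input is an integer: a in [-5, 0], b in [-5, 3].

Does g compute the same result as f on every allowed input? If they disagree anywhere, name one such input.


These are not equivalent — on a=-1, b=-2 the outputs split (3 vs ERROR).
f: tmp becomes 2; next acc becomes -4; next (((0 - -5) / 3) < (tmp + a)) evaluates to false; next b becomes 4; next tmp becomes 3; next final value 3
g: val becomes 2; next acc becomes -4; next (((0 + (-(-5))) / 3) <= (val + a)) evaluates to true; next hits division by zero so the output is ERROR
verdict: not equivalent; witness: a=-1, b=-2


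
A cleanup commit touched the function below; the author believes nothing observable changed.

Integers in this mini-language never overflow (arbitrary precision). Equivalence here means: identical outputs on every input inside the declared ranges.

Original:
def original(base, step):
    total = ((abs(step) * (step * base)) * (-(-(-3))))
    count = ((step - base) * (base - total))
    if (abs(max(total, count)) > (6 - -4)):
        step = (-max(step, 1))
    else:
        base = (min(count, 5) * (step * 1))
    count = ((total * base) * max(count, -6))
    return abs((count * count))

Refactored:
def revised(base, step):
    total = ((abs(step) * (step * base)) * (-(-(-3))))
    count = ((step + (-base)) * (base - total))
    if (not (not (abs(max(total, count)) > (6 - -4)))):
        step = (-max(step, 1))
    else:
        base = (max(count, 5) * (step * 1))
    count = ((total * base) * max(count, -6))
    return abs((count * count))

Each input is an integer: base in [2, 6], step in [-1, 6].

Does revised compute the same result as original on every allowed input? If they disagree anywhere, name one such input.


There is a counterexample at base=2, step=1: 82944 on one side, 32400 on the other.
original: total := -6 | count := -8 | (abs(max(total, count)) > (6 - -4)): false | base := -8 | count := -288 | result 82944
revised: total := -6 | count := -8 | (not (not (abs(max(total, count)) > (6 - -4)))): false | base := 5 | count := 180 | result 32400
verdict: not equivalent; witness: base=2, step=1


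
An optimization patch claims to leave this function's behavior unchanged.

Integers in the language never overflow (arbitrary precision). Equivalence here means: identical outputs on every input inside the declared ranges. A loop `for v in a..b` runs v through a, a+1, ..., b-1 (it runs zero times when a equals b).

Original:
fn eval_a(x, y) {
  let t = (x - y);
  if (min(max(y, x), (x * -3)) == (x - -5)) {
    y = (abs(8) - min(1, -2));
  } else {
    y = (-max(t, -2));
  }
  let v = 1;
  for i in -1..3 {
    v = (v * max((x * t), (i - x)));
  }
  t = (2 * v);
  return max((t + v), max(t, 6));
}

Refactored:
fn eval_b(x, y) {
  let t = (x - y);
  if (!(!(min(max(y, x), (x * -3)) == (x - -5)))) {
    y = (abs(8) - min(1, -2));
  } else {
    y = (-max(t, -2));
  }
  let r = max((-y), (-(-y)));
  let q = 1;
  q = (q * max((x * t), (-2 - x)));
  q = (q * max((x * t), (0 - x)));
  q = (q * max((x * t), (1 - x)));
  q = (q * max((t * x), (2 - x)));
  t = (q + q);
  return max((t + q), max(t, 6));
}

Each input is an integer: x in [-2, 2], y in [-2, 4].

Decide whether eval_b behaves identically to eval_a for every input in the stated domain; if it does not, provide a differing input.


At x=-2, y=-2: eval_a gives 72, eval_b gives 6.
verdict: not equivalent; witness: x=-2, y=-2


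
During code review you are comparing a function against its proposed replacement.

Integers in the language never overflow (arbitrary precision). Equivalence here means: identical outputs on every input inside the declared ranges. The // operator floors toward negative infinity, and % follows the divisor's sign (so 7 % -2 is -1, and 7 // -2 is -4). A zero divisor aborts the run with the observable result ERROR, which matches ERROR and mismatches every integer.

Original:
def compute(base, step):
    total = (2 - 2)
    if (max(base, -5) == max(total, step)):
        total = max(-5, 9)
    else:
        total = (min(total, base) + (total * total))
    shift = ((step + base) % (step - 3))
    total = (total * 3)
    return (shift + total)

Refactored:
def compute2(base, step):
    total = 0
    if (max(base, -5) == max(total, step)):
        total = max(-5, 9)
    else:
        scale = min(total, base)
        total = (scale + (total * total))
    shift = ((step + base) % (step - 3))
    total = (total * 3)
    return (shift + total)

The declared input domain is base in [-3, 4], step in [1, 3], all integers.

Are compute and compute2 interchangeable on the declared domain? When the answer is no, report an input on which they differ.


This is a faithful refactor — arithmetic usage differs; and statement counts differ; and local variable names differ; and constant usage differs, but the computed results match everywhere.
One worked example (base=2, step=3) — compute: total := 0 | (max(base, -5) == max(total, step)): false | total := 0 | divide-by-zero, output ERROR; compute2: total := 0 | (max(base, -5) == max(total, step)): false | scale := 0 | total := 0 | divide-by-zero, output ERROR; agreement on ERROR.
Every one of the 24 inputs gives matching results.
verdict: equivalent


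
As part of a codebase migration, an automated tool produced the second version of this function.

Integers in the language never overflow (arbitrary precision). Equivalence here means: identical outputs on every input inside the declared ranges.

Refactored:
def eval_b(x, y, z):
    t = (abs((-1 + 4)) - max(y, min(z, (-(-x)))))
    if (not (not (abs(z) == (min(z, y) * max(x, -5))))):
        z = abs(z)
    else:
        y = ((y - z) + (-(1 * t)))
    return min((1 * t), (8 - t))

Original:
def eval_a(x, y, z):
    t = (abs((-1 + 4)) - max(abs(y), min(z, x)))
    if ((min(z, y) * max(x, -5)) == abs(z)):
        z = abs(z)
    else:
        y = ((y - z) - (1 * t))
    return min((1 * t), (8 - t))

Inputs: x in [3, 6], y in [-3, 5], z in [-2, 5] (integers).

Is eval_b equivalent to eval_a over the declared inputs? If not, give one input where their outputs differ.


Consider the input x=3, y=-3, z=-2.
eval_a: t=0, then ((min(z, y) * max(x, -5)) == abs(z)) is false, then y=-1, then returns 0
eval_b: t=5, then (not (not (abs(z) == (min(z, y) * max(x, -5))))) is false, then y=-6, then returns 3
0 vs 3 — the two versions disagree here.
verdict: not equivalent; witness: x=3, y=-3, z=-2


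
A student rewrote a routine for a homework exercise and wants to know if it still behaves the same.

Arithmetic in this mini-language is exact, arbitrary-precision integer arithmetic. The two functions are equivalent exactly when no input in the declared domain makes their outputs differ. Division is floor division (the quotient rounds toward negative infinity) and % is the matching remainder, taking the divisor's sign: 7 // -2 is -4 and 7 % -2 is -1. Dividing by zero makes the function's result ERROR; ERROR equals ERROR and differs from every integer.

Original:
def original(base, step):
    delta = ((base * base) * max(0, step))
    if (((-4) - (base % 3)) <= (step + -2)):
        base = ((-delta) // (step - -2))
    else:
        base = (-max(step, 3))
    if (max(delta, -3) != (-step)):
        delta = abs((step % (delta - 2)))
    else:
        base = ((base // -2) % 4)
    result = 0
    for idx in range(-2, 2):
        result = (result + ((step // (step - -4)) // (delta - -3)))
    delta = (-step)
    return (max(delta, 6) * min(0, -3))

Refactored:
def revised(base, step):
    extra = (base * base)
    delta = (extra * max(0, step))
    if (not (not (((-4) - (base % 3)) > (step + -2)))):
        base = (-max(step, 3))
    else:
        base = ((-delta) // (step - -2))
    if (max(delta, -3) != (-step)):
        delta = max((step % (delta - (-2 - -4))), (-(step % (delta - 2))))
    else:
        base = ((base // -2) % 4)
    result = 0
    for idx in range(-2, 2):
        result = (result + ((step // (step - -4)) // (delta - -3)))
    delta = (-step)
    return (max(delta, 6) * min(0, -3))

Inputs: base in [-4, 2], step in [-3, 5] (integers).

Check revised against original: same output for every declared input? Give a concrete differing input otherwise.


Reading the diff, among the changes: local variable names differ; comparison usage differs; boolean connective usage differs; constant usage differs; statement counts differ; min/max/abs usage differs; arithmetic usage differs.
As a probe, take base=-2, step=-1: original runs delta becomes 0; next (((-4) - (base % 3)) <= (step + -2)) evaluates to true; next base becomes 0; next (max(delta, -3) != (-step)) evaluates to true; next delta becomes 1; next result becomes 0; next at idx=-2:; next result becomes -1; next at idx=-1:; next result becomes -2; next at idx=0:; next result becomes -3; next at idx=1:; next result becomes -4; next delta becomes 1; next final value -18; revised runs extra becomes 4; next delta becomes 0; next (not (not (((-4) - (base % 3)) > (step + -2)))) evaluates to false; next base becomes 0; next (max(delta, -3) != (-step)) evaluates to true; next delta becomes 1; next result becomes 0; next at idx=-2:; next result becomes -1; next at idx=-1:; next result becomes -2; next at idx=0:; next result becomes -3; next at idx=1:; next result becomes -4; next delta becomes 1; next final value -18; both end at -18.
Checked all 63 inputs in the declared domain: the outputs agree on every one.
verdict: equivalent


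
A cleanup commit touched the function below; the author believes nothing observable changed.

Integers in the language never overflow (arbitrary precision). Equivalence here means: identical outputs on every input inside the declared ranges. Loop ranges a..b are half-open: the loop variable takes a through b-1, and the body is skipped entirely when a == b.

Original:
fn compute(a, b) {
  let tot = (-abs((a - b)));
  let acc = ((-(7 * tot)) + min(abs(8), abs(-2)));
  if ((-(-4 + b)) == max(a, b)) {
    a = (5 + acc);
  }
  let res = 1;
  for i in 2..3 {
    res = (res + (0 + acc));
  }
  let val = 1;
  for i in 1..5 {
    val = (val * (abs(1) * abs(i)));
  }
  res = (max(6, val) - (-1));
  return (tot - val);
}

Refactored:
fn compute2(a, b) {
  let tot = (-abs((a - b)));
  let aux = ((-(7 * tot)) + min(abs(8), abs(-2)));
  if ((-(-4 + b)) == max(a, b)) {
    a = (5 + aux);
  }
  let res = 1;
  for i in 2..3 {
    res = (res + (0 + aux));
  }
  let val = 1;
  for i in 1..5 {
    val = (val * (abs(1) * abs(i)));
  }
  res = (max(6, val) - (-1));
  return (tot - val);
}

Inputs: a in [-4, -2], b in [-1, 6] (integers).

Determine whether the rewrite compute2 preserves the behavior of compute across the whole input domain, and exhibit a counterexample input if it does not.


The two versions differ — the changes include local variable names differ.
As a probe, take a=-4, b=6: compute runs tot := -10 | acc := 72 | ((-(-4 + b)) == max(a, b)): false | res := 1 | iter i=2: | res := 73 | val := 1 | iter i=1: | val := 1 | iter i=2: | val := 2 | iter i=3: | val := 6 | iter i=4: | val := 24 | res := 25 | result -34; compute2 runs tot := -10 | aux := 72 | ((-(-4 + b)) == max(a, b)): false | res := 1 | iter i=2: | res := 73 | val := 1 | iter i=1: | val := 1 | iter i=2: | val := 2 | iter i=3: | val := 6 | iter i=4: | val := 24 | res := 25 | result -34; both end at -34.
Across all 24 domain points the two functions coincide.
verdict: equivalent


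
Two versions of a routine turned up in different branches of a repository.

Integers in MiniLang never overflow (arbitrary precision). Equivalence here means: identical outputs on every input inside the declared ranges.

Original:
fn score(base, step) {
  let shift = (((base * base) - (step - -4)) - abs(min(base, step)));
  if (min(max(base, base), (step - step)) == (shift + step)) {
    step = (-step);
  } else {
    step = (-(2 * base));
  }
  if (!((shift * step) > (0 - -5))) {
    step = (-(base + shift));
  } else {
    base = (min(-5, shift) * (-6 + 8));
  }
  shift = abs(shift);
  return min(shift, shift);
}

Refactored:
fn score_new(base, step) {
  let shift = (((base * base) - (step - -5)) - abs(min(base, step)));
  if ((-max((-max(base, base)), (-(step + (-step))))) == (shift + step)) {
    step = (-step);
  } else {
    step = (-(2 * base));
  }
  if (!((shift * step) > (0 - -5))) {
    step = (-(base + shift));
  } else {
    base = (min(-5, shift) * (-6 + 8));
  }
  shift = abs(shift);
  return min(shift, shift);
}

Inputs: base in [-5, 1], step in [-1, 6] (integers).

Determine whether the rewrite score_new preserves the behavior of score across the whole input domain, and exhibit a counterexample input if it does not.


Evaluate both at base=-5, step=-1.
score: shift=17, then (min(max(base, base), (step - step)) == (shift + step)) is false, then step=10, then (!((shift * step) > (0 - -5))) is false, then base=-10, then shift=17, then returns 17
score_new: shift=16, then ((-max((-max(base, base)), (-(step + (-step))))) == (shift + step)) is false, then step=10, then (!((shift * step) > (0 - -5))) is false, then base=-10, then shift=16, then returns 16
17 vs 16 — the two versions disagree here.
verdict: not equivalent; witness: base=-5, step=-1


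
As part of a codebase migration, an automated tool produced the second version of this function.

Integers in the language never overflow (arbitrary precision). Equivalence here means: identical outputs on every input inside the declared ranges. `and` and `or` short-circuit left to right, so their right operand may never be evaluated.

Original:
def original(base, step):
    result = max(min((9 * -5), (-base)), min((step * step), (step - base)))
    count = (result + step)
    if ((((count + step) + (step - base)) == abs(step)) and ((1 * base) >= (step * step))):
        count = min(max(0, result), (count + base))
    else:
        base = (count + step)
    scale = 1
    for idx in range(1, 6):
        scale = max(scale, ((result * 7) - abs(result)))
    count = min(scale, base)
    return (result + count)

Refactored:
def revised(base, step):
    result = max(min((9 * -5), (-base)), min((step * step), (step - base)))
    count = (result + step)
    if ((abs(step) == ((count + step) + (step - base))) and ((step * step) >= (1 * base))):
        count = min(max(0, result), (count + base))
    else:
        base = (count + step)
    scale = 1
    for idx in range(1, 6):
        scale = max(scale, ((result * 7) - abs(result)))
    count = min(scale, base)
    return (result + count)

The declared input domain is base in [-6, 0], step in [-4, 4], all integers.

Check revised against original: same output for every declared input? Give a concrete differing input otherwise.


The rewrite breaks on base=-5, step=-2, where the results are 2 and -2.
original: result := 3 | count := 1 | ((((count + step) + (step - base)) == abs(step)) and ((1 * base) >= (step * step))): false | base := -1 | scale := 1 | iter idx=1: | scale := 18 | iter idx=2: | scale := 18 | iter idx=3: | scale := 18 | iter idx=4: | scale := 18 | iter idx=5: | scale := 18 | count := -1 | result 2
revised: result := 3 | count := 1 | ((abs(step) == ((count + step) + (step - base))) and ((step * step) >= (1 * base))): true | count := -4 | scale := 1 | iter idx=1: | scale := 18 | iter idx=2: | scale := 18 | iter idx=3: | scale := 18 | iter idx=4: | scale := 18 | iter idx=5: | scale := 18 | count := -5 | result -2
verdict: not equivalent; witness: base=-5, step=-2


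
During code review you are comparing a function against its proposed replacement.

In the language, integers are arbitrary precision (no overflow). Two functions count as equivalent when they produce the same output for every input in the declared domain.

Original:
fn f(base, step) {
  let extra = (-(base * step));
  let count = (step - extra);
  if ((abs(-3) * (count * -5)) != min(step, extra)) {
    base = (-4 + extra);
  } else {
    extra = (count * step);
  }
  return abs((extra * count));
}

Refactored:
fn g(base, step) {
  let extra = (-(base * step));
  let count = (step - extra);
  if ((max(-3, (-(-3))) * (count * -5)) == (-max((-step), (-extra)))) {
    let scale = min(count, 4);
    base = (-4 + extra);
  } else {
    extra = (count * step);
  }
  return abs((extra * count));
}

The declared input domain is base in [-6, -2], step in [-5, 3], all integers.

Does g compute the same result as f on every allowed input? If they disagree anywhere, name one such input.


These are not equivalent — on base=-6, step=-5 the outputs split (750 vs 3125).
f: extra = -30; count = 25; ((abs(-3) * (count * -5)) != min(step, extra)) -> true; base = -34; return 750
g: extra = -30; count = 25; ((max(-3, (-(-3))) * (count * -5)) == (-max((-step), (-extra)))) -> false; extra = -125; return 3125
verdict: not equivalent; witness: base=-6, step=-5


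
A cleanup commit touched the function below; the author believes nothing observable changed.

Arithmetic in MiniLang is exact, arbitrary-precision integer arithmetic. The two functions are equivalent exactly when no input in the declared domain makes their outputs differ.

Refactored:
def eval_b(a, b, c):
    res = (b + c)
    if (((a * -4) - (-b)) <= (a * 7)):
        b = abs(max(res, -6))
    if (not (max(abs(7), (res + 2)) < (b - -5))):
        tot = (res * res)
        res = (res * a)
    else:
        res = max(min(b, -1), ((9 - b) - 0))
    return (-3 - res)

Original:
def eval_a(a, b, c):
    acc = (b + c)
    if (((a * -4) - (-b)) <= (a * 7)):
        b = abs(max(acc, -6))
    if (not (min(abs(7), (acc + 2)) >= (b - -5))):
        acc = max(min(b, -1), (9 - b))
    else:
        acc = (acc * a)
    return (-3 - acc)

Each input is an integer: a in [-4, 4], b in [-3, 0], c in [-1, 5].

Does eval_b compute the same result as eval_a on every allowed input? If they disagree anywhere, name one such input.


Consider the input a=-4, b=-3, c=-1.
eval_a: acc := -4 | (((a * -4) - (-b)) <= (a * 7)): false | (not (min(abs(7), (acc + 2)) >= (b - -5))): true | acc := 12 | result -15
eval_b: res := -4 | (((a * -4) - (-b)) <= (a * 7)): false | (not (max(abs(7), (res + 2)) < (b - -5))): true | tot := 16 | res := 16 | result -19
-15 and -19 differ, so these are not the same function on this domain.
verdict: not equivalent; witness: a=-4, b=-3, c=-1


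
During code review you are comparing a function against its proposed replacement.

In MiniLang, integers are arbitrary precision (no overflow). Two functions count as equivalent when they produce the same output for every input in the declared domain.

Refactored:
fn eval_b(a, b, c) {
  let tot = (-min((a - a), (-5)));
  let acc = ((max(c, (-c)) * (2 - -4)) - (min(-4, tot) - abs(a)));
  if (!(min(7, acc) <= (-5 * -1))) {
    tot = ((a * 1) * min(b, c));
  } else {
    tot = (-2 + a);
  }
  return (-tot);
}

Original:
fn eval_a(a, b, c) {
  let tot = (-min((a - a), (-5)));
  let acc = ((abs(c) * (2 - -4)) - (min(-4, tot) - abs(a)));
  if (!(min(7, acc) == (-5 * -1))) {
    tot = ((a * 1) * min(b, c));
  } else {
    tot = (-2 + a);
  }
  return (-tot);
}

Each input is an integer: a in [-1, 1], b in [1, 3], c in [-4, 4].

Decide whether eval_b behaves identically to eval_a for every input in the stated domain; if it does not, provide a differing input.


At a=0, b=1, c=0: eval_a gives 0, eval_b gives 2.
verdict: not equivalent; witness: a=0, b=1, c=0


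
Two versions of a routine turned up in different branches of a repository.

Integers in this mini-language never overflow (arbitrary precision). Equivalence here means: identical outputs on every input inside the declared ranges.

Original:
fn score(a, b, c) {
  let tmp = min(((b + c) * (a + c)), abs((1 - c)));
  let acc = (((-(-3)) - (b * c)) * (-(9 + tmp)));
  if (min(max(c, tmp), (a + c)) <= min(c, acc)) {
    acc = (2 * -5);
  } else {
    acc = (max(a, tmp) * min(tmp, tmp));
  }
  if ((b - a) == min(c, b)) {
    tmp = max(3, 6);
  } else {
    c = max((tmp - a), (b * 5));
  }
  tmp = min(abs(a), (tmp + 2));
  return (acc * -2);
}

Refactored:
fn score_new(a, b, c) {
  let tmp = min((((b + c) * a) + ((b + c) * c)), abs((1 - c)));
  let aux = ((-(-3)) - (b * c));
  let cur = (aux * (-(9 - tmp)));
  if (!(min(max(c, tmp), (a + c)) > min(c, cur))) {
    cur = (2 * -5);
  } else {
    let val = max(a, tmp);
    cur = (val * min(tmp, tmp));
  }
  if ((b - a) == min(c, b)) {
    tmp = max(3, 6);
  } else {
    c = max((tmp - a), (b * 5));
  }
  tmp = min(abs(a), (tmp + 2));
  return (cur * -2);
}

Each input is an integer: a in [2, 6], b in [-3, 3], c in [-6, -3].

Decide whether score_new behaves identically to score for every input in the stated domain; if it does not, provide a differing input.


These are not equivalent — on a=5, b=-3, c=-3 the outputs split (120 vs 20).
score: tmp becomes -12; next acc becomes -18; next (min(max(c, tmp), (a + c)) <= min(c, acc)) evaluates to false; next acc becomes -60; next ((b - a) == min(c, b)) evaluates to false; next c becomes -15; next tmp becomes -10; next final value 120
score_new: tmp becomes -12; next aux becomes -6; next cur becomes 126; next (!(min(max(c, tmp), (a + c)) > min(c, cur))) evaluates to true; next cur becomes -10; next ((b - a) == min(c, b)) evaluates to false; next c becomes -15; next tmp becomes -10; next final value 20
verdict: not equivalent; witness: a=5, b=-3, c=-3


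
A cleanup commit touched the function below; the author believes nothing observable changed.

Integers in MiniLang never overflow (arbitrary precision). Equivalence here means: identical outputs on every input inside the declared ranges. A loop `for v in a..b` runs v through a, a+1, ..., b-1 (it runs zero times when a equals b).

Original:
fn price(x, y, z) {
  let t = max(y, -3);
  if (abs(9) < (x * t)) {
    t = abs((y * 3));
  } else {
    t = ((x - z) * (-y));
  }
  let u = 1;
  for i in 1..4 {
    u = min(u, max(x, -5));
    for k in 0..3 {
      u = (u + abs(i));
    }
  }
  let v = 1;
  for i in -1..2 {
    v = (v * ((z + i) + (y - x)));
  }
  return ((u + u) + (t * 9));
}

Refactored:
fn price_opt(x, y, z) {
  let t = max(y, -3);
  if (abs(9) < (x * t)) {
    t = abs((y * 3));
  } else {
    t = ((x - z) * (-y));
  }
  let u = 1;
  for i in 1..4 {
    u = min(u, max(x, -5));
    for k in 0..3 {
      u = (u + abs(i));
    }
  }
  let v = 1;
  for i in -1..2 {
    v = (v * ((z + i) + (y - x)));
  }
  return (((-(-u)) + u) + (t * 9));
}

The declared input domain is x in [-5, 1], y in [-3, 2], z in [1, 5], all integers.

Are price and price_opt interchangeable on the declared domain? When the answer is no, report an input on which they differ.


Although same computation, different form, 210/210 inputs agree.
verdict: equivalent


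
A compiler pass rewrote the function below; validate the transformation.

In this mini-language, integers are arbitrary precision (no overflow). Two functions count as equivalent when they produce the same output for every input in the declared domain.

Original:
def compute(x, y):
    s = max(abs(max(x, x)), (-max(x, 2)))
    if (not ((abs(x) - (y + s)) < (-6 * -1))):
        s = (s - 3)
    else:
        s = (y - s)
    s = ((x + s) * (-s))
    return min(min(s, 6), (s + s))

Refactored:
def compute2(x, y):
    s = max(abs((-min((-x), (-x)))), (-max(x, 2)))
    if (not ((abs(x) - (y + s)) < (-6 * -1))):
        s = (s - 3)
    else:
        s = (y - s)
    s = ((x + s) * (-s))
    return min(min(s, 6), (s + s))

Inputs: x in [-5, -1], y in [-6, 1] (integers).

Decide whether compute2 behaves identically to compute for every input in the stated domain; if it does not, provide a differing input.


Although min/max/abs usage differs, 40/40 inputs agree.
verdict: equivalent
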